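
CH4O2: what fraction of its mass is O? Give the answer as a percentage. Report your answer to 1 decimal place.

Molar mass = 1(12.01) + 4(1.008) + 2(16.00) = 48.042 g/mol
Mass of O per mole = 2 × 16.00 = 32.000 g
% O = 32.000 / 48.042 × 100 = 66.6%

66.6%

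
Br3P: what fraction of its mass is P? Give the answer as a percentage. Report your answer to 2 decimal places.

Molar mass = 3(79.90) + 1(30.97) = 270.670 g/mol
Mass of P per mole = 1 × 30.97 = 30.970 g
% P = 30.970 / 270.670 × 100 = 11.44%

11.44%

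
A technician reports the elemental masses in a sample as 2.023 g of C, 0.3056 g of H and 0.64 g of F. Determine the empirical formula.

C5H9F

n(C) = 2.023/12.01 = 0.1684, n(H) = 0.3056/1.008 = 0.3032, n(F) = 0.64/19.00 = 0.03368
Divide by the smallest (0.03368 mol F): C 5.001, H 9.000, F 1.000
Ratio ≈ 5:9:1, so the empirical formula is C5H9F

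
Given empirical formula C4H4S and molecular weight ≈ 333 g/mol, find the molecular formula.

C16H16S4

Empirical-formula mass = 84.14 g/mol
n = 333 / 84.14 = 3.96 ≈ 4
Molecular formula = (C4H4S)4 = C16H16S4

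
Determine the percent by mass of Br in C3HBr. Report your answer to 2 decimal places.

68.33%

Molar mass = 3(12.01) + 1(1.008) + 1(79.90) = 116.938 g/mol
Mass of Br per mole = 1 × 79.90 = 79.900 g
% Br = 79.900 / 116.938 × 100 = 68.33%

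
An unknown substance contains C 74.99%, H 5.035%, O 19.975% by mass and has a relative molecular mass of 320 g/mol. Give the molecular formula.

Assume 100 g: 74.99 g C, 5.035 g H, 19.975 g O.
Moles — C: 74.99 / 12.01 = 6.244 mol; H: 5.035 / 1.008 = 4.995 mol; O: 19.975 / 16.00 = 1.248 mol
Smallest is O at 1.248 mol; normalising gives C 5.001, H 4.001, O 1.000
≈ 5:4:1 → C5H4O
Empirical-formula mass = 80.08 g/mol
n = 320 / 80.08 = 4.00 ≈ 4
Molecular formula = (C5H4O)×4 = C20H16O4

C20H16O4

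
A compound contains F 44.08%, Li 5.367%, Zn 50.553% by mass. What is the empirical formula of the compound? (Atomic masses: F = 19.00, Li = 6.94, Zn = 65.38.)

F3LiZn

Assume 100 g: 44.08 g F, 5.367 g Li, 50.553 g Zn.
n(F) = 44.08/19.00 = 2.32, n(Li) = 5.367/6.94 = 0.7733, n(Zn) = 50.553/65.38 = 0.7732
Smallest is Zn at 0.7732 mol; normalising gives F 3.000, Li 1.000, Zn 1.000
Ratio ≈ 3:1:1, so the empirical formula is F3LiZn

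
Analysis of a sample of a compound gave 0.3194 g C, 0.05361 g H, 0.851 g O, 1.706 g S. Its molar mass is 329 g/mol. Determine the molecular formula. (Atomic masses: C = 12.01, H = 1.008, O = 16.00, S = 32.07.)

C3H6O6S6

Moles — C: 0.3194 / 12.01 = 0.02659 mol; H: 0.05361 / 1.008 = 0.05318 mol; O: 0.851 / 16.00 = 0.05319 mol; S: 1.706 / 32.07 = 0.0532 mol
Ratios (÷ 0.02659): C 1.000, H 2.000, O 2.000, S 2.000
→ CH2O2S2
Empirical-formula mass = 110.17 g/mol
n = 329 / 110.17 = 2.99 ≈ 3
Molecular formula = (CH2O2S2)×3 = C3H6O6S6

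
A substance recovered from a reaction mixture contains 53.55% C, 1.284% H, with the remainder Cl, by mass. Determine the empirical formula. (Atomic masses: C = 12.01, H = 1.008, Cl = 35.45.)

Assume 100 g: 53.55 g C, 1.284 g H, 45.166 g Cl.
n(C) = 53.55/12.01 = 4.459, n(H) = 1.284/1.008 = 1.274, n(Cl) = 45.166/35.45 = 1.274
Ratios (÷ 1.274): C 3.500, H 1.000, Cl 1.000
Scaling by 2: C 7.00, H 2.00, Cl 2.00 → C7H2Cl2

C7H2Cl2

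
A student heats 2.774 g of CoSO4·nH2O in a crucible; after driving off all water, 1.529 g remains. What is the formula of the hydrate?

CoSO4·7H2O

Mass of water lost = 2.774 − 1.529 = 1.245 g → 1.245 / 18.02 = 0.06909 mol H2O
Molar mass of CoSO4 = 155.00 g/mol → mol CoSO4 = 1.529 / 155.00 = 0.009865
n = 0.06909 / 0.009865 = 7.00 ≈ 7 → CoSO4·7H2O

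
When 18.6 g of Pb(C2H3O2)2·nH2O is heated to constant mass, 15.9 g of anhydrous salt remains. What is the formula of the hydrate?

Pb(C2H3O2)2·3H2O

Mass of water lost = 18.6 − 15.9 = 2.7 g → 2.7 / 18.02 = 0.1498 mol H2O
Molar mass of Pb(C2H3O2)2 = 325.29 g/mol → mol Pb(C2H3O2)2 = 15.9 / 325.29 = 0.04888
n = 0.1498 / 0.04888 = 3.07 ≈ 3 → Pb(C2H3O2)2·3H2O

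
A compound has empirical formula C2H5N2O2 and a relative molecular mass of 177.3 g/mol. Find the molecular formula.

Empirical-formula mass = 89.08 g/mol
n = 177.3 / 89.08 = 1.99 ≈ 2
Molecular formula = (C2H5N2O2)2 = C4H10N4O4

C4H10N4O4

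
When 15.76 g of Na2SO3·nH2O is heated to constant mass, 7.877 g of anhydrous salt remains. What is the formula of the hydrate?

Mass of water lost = 15.76 − 7.877 = 7.883 g → 7.883 / 18.02 = 0.4375 mol H2O
Molar mass of Na2SO3 = 126.05 g/mol → mol Na2SO3 = 7.877 / 126.05 = 0.06249
n = 0.4375 / 0.06249 = 7.00 ≈ 7 → Na2SO3·7H2O

Na2SO3·7H2O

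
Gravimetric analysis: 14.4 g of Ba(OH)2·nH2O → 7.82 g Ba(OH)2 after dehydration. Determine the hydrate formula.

Ba(OH)2·8H2O

Mass of water lost = 14.4 − 7.82 = 6.58 g → 6.58 / 18.02 = 0.3651 mol H2O
Molar mass of Ba(OH)2 = 171.35 g/mol → mol Ba(OH)2 = 7.82 / 171.35 = 0.04564
n = 0.3651 / 0.04564 = 8.00 ≈ 8 → Ba(OH)2·8H2O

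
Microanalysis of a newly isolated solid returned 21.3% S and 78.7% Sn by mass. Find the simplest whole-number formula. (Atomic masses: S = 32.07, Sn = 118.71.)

SSn

Assume 100 g: 21.3 g S, 78.7 g Sn.
S: 21.3 g ÷ 32.07 g/mol = 0.6642 mol
Sn: 78.7 g ÷ 118.71 g/mol = 0.663 mol
Smallest is Sn at 0.663 mol; normalising gives S 1.002, Sn 1.000
→ SSn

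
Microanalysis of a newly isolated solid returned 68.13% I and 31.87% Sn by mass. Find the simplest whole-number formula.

I2Sn

Assume 100 g: 68.13 g I, 31.87 g Sn.
Moles — I: 68.13 / 126.90 = 0.5369 mol; Sn: 31.87 / 118.71 = 0.2685 mol
Ratios (÷ 0.2685): I 2.000, Sn 1.000
≈ 2:1 → I2Sn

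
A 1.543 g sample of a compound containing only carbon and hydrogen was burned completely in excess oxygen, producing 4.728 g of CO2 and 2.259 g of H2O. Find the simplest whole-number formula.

mol C = 4.728 / 44.01 = 0.1074; mass C = 0.1074 × 12.01 = 1.290 g
mol H = 2 × (2.259 / 18.02) = 0.2507; mass H = 0.2507 × 1.008 = 0.2527 g
Smallest is C at 0.1074 mol; normalising gives C 1.000, H 2.334
×3: C 3.00, H 7.00 → C3H7

C3H7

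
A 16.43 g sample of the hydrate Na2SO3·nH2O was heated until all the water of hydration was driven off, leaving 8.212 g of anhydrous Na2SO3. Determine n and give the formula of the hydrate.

Na2SO3·7H2O

Mass of water lost = 16.43 − 8.212 = 8.218 g → 8.218 / 18.02 = 0.456 mol H2O
Molar mass of Na2SO3 = 126.05 g/mol → mol Na2SO3 = 8.212 / 126.05 = 0.06515
n = 0.456 / 0.06515 = 7.00 ≈ 7 → Na2SO3·7H2O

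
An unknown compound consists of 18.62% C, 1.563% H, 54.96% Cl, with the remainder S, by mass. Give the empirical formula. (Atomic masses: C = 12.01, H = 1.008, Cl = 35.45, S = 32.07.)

Assume 100 g: 18.62 g C, 1.563 g H, 54.96 g Cl, 24.857 g S.
C: 18.62 g ÷ 12.01 g/mol = 1.55 mol
H: 1.563 g ÷ 1.008 g/mol = 1.551 mol
Cl: 54.96 g ÷ 35.45 g/mol = 1.55 mol
S: 24.857 g ÷ 32.07 g/mol = 0.7751 mol
Smallest is S at 0.7751 mol; normalising gives C 2.000, H 2.001, Cl 2.000, S 1.000
≈ 2:2:2:1 → C2H2Cl2S

C2H2Cl2S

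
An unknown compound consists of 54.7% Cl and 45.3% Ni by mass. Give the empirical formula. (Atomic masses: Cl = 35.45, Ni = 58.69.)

Cl2Ni

Assume 100 g: 54.7 g Cl, 45.3 g Ni.
n(Cl) = 54.7/35.45 = 1.543, n(Ni) = 45.3/58.69 = 0.7719
Divide by the smallest (0.7719 mol Ni): Cl 1.999, Ni 1.000
≈ 2:1 → Cl2Ni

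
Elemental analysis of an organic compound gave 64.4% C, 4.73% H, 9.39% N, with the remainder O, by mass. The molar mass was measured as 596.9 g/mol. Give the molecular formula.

Assume 100 g: 64.4 g C, 4.73 g H, 9.39 g N, 21.48 g O.
n(C) = 64.4/12.01 = 5.362, n(H) = 4.73/1.008 = 4.692, n(N) = 9.39/14.01 = 0.6702, n(O) = 21.48/16.00 = 1.343
Divide by the smallest (0.6702 mol N): C 8.000, H 7.001, N 1.000, O 2.003
Ratio ≈ 8:7:1:2, so the empirical formula is C8H7NO2
Empirical-formula mass = 149.15 g/mol
n = 596.9 / 149.15 = 4.00 ≈ 4
Molecular formula = (C8H7NO2)×4 = C32H28N4O8

C32H28N4O8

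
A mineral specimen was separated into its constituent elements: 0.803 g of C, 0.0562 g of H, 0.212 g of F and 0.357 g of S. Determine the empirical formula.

C: 0.803 g ÷ 12.01 g/mol = 0.06686 mol
H: 0.0562 g ÷ 1.008 g/mol = 0.05575 mol
F: 0.212 g ÷ 19.00 g/mol = 0.01116 mol
S: 0.357 g ÷ 32.07 g/mol = 0.01113 mol
Smallest is S at 0.01113 mol; normalising gives C 6.006, H 5.008, F 1.002, S 1.000
≈ 6:5:1:1 → C6H5FS

C6H5FS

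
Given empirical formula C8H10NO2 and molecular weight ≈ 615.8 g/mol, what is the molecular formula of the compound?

C32H40N4O8

Empirical-formula mass = 152.17 g/mol
n = 615.8 / 152.17 = 4.05 ≈ 4
Molecular formula = (C8H10NO2)4 = C32H40N4O8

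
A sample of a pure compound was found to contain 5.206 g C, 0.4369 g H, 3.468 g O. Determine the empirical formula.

C2H2O

n(C) = 5.206/12.01 = 0.4335, n(H) = 0.4369/1.008 = 0.4334, n(O) = 3.468/16.00 = 0.2167
Divide by the smallest (0.2167 mol O): C 2.000, H 2.000, O 1.000
≈ 2:2:1 → C2H2O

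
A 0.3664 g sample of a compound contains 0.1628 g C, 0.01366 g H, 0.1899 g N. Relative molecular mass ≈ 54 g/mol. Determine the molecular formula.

n(C) = 0.1628/12.01 = 0.01356, n(H) = 0.01366/1.008 = 0.01355, n(N) = 0.1899/14.01 = 0.01355
Smallest is H at 0.01355 mol; normalising gives C 1.000, H 1.000, N 1.000
Ratio ≈ 1:1:1, so the empirical formula is CHN
Empirical-formula mass = 27.03 g/mol
n = 54 / 27.03 = 2.00 ≈ 2
Molecular formula = (CHN)×2 = C2H2N2

C2H2N2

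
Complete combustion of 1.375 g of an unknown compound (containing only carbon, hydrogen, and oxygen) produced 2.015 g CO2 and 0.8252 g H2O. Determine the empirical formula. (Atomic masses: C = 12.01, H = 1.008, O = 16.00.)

CH2O

mol C = 2.015 / 44.01 = 0.04579; mass C = 0.04579 × 12.01 = 0.5499 g
mol H = 2 × (0.8252 / 18.02) = 0.09159; mass H = 0.09159 × 1.008 = 0.09232 g
mass O = 1.375 − (0.6422) = 0.7328 g → mol O = 0.04580
Ratios (÷ 0.04579): C 1.000, H 2.000, O 1.000
→ CH2O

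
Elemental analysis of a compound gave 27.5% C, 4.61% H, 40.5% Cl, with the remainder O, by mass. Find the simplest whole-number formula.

C4H8Cl2O3

Assume 100 g: 27.5 g C, 4.61 g H, 40.5 g Cl, 27.39 g O.
C: 27.5 g ÷ 12.01 g/mol = 2.29 mol
H: 4.61 g ÷ 1.008 g/mol = 4.573 mol
Cl: 40.5 g ÷ 35.45 g/mol = 1.142 mol
O: 27.39 g ÷ 16.00 g/mol = 1.712 mol
Smallest is Cl at 1.142 mol; normalising gives C 2.004, H 4.003, Cl 1.000, O 1.498
×2: C 4.01, H 8.01, Cl 2.00, O 3.00 → C4H8Cl2O3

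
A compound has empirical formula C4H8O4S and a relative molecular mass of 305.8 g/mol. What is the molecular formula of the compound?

Empirical-formula mass = 152.17 g/mol
n = 305.8 / 152.17 = 2.01 ≈ 2
Molecular formula = (C4H8O4S)2 = C8H16O8S2

C8H16O8S2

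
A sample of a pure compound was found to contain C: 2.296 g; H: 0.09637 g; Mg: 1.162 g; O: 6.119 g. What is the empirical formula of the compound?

C4H2MgO8

Moles — C: 2.296 / 12.01 = 0.1912 mol; H: 0.09637 / 1.008 = 0.09561 mol; Mg: 1.162 / 24.31 = 0.0478 mol; O: 6.119 / 16.00 = 0.3824 mol
Smallest is Mg at 0.0478 mol; normalising gives C 4.000, H 2.000, Mg 1.000, O 8.001
Ratio ≈ 4:2:1:8, so the empirical formula is C4H2MgO8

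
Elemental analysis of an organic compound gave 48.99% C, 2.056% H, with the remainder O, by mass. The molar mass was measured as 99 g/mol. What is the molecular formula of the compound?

C4H2O3

Assume 100 g: 48.99 g C, 2.056 g H, 48.954 g O.
C: 48.99 g ÷ 12.01 g/mol = 4.079 mol
H: 2.056 g ÷ 1.008 g/mol = 2.04 mol
O: 48.954 g ÷ 16.00 g/mol = 3.06 mol
Divide by the smallest (2.04 mol H): C 2.000, H 1.000, O 1.500
Scaling by 2: C 4.00, H 2.00, O 3.00 → C4H2O3
Empirical-formula mass = 98.06 g/mol
n = 99 / 98.06 = 1.01 ≈ 1
Molecular formula = empirical formula = C4H2O3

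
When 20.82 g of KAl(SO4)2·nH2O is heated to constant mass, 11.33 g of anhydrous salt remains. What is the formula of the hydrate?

Mass of water lost = 20.82 − 11.33 = 9.49 g → 9.49 / 18.02 = 0.5266 mol H2O
Molar mass of KAl(SO4)2 = 258.22 g/mol → mol KAl(SO4)2 = 11.33 / 258.22 = 0.04388
n = 0.5266 / 0.04388 = 12.00 ≈ 12 → KAl(SO4)2·12H2O

KAl(SO4)2·12H2O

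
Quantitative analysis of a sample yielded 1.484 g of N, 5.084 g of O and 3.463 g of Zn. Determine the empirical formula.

N2O6Zn

Moles — N: 1.484 / 14.01 = 0.1059 mol; O: 5.084 / 16.00 = 0.3177 mol; Zn: 3.463 / 65.38 = 0.05297 mol
Smallest is Zn at 0.05297 mol; normalising gives N 2.000, O 5.999, Zn 1.000
Ratio ≈ 2:6:1, so the empirical formula is N2O6Zn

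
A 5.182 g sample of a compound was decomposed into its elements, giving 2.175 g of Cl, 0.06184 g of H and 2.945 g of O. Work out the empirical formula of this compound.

ClHO3

Cl: 2.175 g ÷ 35.45 g/mol = 0.06135 mol
H: 0.06184 g ÷ 1.008 g/mol = 0.06135 mol
O: 2.945 g ÷ 16.00 g/mol = 0.1841 mol
Ratios (÷ 0.06135): Cl 1.000, H 1.000, O 3.000
≈ 1:1:3 → ClHO3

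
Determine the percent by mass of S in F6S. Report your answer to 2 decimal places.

Molar mass = 6(19.00) + 1(32.07) = 146.070 g/mol
Mass of S per mole = 1 × 32.07 = 32.070 g
% S = 32.070 / 146.070 × 100 = 21.96%

21.96%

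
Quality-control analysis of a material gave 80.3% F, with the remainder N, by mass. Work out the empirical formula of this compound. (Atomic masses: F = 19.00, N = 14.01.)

Assume 100 g: 80.3 g F, 19.7 g N.
Moles — F: 80.3 / 19.00 = 4.226 mol; N: 19.7 / 14.01 = 1.406 mol
Smallest is N at 1.406 mol; normalising gives F 3.006, N 1.000
→ F3N

F3N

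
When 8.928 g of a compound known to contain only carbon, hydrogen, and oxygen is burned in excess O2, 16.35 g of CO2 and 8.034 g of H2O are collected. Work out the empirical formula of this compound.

C5H12O3

mol C = 16.35 / 44.01 = 0.3715; mass C = 0.3715 × 12.01 = 4.462 g
mol H = 2 × (8.034 / 18.02) = 0.8917; mass H = 0.8917 × 1.008 = 0.8988 g
mass O = 8.928 − (5.361) = 3.567 g → mol O = 0.2230
Ratios (÷ 0.223): C 1.666, H 3.999, O 1.000
×3: C 5.00, H 12.00, O 3.00 → C5H12O3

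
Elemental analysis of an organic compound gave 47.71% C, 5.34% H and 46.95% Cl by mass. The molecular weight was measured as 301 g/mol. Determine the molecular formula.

C12H16Cl4

Assume 100 g: 47.71 g C, 5.34 g H, 46.95 g Cl.
Moles — C: 47.71 / 12.01 = 3.973 mol; H: 5.34 / 1.008 = 5.298 mol; Cl: 46.95 / 35.45 = 1.324 mol
Smallest is Cl at 1.324 mol; normalising gives C 2.999, H 4.000, Cl 1.000
≈ 3:4:1 → C3H4Cl
Empirical-formula mass = 75.51 g/mol
n = 301 / 75.51 = 3.99 ≈ 4
Molecular formula = (C3H4Cl)×4 = C12H16Cl4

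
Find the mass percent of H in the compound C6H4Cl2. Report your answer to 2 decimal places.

2.74%

Molar mass = 6(12.01) + 4(1.008) + 2(35.45) = 146.992 g/mol
Mass of H per mole = 4 × 1.008 = 4.032 g
% H = 4.032 / 146.992 × 100 = 2.74%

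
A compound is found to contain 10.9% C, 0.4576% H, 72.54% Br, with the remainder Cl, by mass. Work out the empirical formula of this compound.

Assume 100 g: 10.9 g C, 0.4576 g H, 72.54 g Br, 16.102 g Cl.
Moles — C: 10.9 / 12.01 = 0.9076 mol; H: 0.4576 / 1.008 = 0.454 mol; Br: 72.54 / 79.90 = 0.9079 mol; Cl: 16.102 / 35.45 = 0.4542 mol
Ratios (÷ 0.454): C 1.999, H 1.000, Br 2.000, Cl 1.001
→ C2HBr2Cl

C2HBr2Cl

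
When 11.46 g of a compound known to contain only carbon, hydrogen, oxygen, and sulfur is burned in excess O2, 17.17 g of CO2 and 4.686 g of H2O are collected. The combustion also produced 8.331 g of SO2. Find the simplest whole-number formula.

C3H4OS

mol C = 17.17 / 44.01 = 0.3901; mass C = 0.3901 × 12.01 = 4.686 g
mol H = 2 × (4.686 / 18.02) = 0.5201; mass H = 0.5201 × 1.008 = 0.5242 g
mol S = 8.331 / 64.07 = 0.1300; mass S = 4.170 g
mass O = 11.46 − (9.380) = 2.080 g → mol O = 0.1300
Divide by the smallest (0.13 mol O): C 3.001, H 4.000, O 1.000, S 1.000
≈ 3:4:1:1 → C3H4OS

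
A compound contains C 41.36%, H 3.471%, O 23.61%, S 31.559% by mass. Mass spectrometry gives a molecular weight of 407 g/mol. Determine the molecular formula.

C14H14O6S4

Assume 100 g: 41.36 g C, 3.471 g H, 23.61 g O, 31.559 g S.
Moles — C: 41.36 / 12.01 = 3.444 mol; H: 3.471 / 1.008 = 3.443 mol; O: 23.61 / 16.00 = 1.476 mol; S: 31.559 / 32.07 = 0.9841 mol
Ratios (÷ 0.9841): C 3.500, H 3.499, O 1.500, S 1.000
Scaling by 2: C 7.00, H 7.00, O 3.00, S 2.00 → C7H7O3S2
Empirical-formula mass = 203.27 g/mol
n = 407 / 203.27 = 2.00 ≈ 2
Molecular formula = (C7H7O3S2)×2 = C14H14O6S4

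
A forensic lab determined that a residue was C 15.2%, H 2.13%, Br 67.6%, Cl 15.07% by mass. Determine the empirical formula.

C3H5Br2Cl

Assume 100 g: 15.2 g C, 2.13 g H, 67.6 g Br, 15.07 g Cl.
Moles — C: 15.2 / 12.01 = 1.266 mol; H: 2.13 / 1.008 = 2.113 mol; Br: 67.6 / 79.90 = 0.8461 mol; Cl: 15.07 / 35.45 = 0.4251 mol
Smallest is Cl at 0.4251 mol; normalising gives C 2.977, H 4.971, Br 1.990, Cl 1.000
≈ 3:5:2:1 → C3H5Br2Cl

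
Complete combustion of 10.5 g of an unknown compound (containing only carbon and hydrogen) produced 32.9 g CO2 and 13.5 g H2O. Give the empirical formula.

CH2

mol C = 32.9 / 44.01 = 0.7476; mass C = 0.7476 × 12.01 = 8.978 g
mol H = 2 × (13.5 / 18.02) = 1.498; mass H = 1.498 × 1.008 = 1.510 g
Divide by the smallest (0.7476 mol C): C 1.000, H 2.004
≈ 1:2 → CH2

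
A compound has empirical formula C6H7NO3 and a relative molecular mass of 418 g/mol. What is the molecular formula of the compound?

C18H21N3O9

Empirical-formula mass = 141.13 g/mol
n = 418 / 141.13 = 2.96 ≈ 3
Molecular formula = (C6H7NO3)3 = C18H21N3O9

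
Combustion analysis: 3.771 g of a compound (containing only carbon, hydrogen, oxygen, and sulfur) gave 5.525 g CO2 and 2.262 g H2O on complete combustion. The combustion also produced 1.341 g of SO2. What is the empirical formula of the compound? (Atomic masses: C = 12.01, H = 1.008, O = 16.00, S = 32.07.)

C6H12O4S

mol C = 5.525 / 44.01 = 0.1255; mass C = 0.1255 × 12.01 = 1.508 g
mol H = 2 × (2.262 / 18.02) = 0.2511; mass H = 0.2511 × 1.008 = 0.2531 g
mol S = 1.341 / 64.07 = 0.02093; mass S = 0.6712 g
mass O = 3.771 − (2.432) = 1.339 g → mol O = 0.08369
Ratios (÷ 0.02093): C 5.998, H 11.995, O 3.998, S 1.000
→ C6H12O4S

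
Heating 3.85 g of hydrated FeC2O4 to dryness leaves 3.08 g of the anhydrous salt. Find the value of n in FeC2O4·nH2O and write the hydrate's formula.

FeC2O4·2H2O

Mass of water lost = 3.85 − 3.08 = 0.77 g → 0.77 / 18.02 = 0.04273 mol H2O
Molar mass of FeC2O4 = 143.87 g/mol → mol FeC2O4 = 3.08 / 143.87 = 0.02141
n = 0.04273 / 0.02141 = 2.00 ≈ 2 → FeC2O4·2H2O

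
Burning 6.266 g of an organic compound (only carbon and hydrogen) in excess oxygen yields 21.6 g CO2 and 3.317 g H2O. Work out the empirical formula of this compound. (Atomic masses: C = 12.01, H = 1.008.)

C4H3

mol C = 21.6 / 44.01 = 0.4908; mass C = 0.4908 × 12.01 = 5.894 g
mol H = 2 × (3.317 / 18.02) = 0.3681; mass H = 0.3681 × 1.008 = 0.3711 g
Ratios (÷ 0.3681): C 1.333, H 1.000
Multiply by 3: C 4.00, H 3.00 → C4H3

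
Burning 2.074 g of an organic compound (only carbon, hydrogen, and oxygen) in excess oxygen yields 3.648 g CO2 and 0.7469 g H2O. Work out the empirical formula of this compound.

C4H4O3

mol C = 3.648 / 44.01 = 0.08289; mass C = 0.08289 × 12.01 = 0.9955 g
mol H = 2 × (0.7469 / 18.02) = 0.08290; mass H = 0.08290 × 1.008 = 0.08356 g
mass O = 2.074 − (1.079) = 0.9949 g → mol O = 0.06218
Smallest is O at 0.06218 mol; normalising gives C 1.333, H 1.333, O 1.000
Scaling by 3: C 4.00, H 4.00, O 3.00 → C4H4O3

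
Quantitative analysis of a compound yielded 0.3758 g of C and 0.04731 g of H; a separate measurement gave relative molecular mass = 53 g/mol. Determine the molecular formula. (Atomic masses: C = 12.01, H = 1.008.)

C4H6

Moles — C: 0.3758 / 12.01 = 0.03129 mol; H: 0.04731 / 1.008 = 0.04693 mol
Ratios (÷ 0.03129): C 1.000, H 1.500
Scaling by 2: C 2.00, H 3.00 → C2H3
Empirical-formula mass = 27.04 g/mol
n = 53 / 27.04 = 1.96 ≈ 2
Molecular formula = (C2H3)×2 = C4H6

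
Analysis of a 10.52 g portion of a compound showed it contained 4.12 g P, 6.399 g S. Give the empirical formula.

P2S3

n(P) = 4.12/30.97 = 0.133, n(S) = 6.399/32.07 = 0.1995
Ratios (÷ 0.133): P 1.000, S 1.500
Scaling by 2: P 2.00, S 3.00 → P2S3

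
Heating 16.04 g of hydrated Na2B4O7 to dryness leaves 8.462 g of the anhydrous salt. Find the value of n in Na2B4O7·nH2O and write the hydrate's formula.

Na2B4O7·10H2O

Mass of water lost = 16.04 − 8.462 = 7.578 g → 7.578 / 18.02 = 0.4205 mol H2O
Molar mass of Na2B4O7 = 201.22 g/mol → mol Na2B4O7 = 8.462 / 201.22 = 0.04205
n = 0.4205 / 0.04205 = 10.00 ≈ 10 → Na2B4O7·10H2O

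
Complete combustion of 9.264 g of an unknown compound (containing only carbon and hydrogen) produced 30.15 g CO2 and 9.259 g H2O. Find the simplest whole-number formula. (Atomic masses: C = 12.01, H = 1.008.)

C2H3

mol C = 30.15 / 44.01 = 0.6851; mass C = 0.6851 × 12.01 = 8.228 g
mol H = 2 × (9.259 / 18.02) = 1.028; mass H = 1.028 × 1.008 = 1.036 g
Smallest is C at 0.6851 mol; normalising gives C 1.000, H 1.500
Scaling by 2: C 2.00, H 3.00 → C2H3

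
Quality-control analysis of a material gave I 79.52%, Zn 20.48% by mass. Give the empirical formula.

I2Zn

Assume 100 g: 79.52 g I, 20.48 g Zn.
n(I) = 79.52/126.90 = 0.6266, n(Zn) = 20.48/65.38 = 0.3132
Smallest is Zn at 0.3132 mol; normalising gives I 2.000, Zn 1.000
≈ 2:1 → I2Zn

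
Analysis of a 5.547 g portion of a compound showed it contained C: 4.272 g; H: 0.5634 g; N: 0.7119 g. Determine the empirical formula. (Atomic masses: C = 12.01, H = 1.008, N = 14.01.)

C7H11N

n(C) = 4.272/12.01 = 0.3557, n(H) = 0.5634/1.008 = 0.5589, n(N) = 0.7119/14.01 = 0.05081
Divide by the smallest (0.05081 mol N): C 7.000, H 11.000, N 1.000
Ratio ≈ 7:11:1, so the empirical formula is C7H11N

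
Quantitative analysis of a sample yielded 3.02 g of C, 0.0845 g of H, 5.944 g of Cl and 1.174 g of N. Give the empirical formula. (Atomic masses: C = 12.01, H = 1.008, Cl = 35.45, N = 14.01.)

C3HCl2N

C: 3.02 g ÷ 12.01 g/mol = 0.2515 mol
H: 0.0845 g ÷ 1.008 g/mol = 0.08383 mol
Cl: 5.944 g ÷ 35.45 g/mol = 0.1677 mol
N: 1.174 g ÷ 14.01 g/mol = 0.0838 mol
Ratios (÷ 0.0838): C 3.001, H 1.000, Cl 2.001, N 1.000
→ C3HCl2N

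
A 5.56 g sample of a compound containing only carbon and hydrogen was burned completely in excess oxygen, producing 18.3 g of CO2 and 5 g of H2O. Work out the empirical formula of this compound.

C3H4

mol C = 18.3 / 44.01 = 0.4158; mass C = 0.4158 × 12.01 = 4.994 g
mol H = 2 × (5 / 18.02) = 0.5549; mass H = 0.5549 × 1.008 = 0.5594 g
Ratios (÷ 0.4158): C 1.000, H 1.335
Multiply by 3: C 3.00, H 4.00 → C3H4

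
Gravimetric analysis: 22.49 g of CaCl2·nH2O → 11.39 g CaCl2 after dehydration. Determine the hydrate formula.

Mass of water lost = 22.49 − 11.39 = 11.1 g → 11.1 / 18.02 = 0.616 mol H2O
Molar mass of CaCl2 = 110.98 g/mol → mol CaCl2 = 11.39 / 110.98 = 0.1026
n = 0.616 / 0.1026 = 6.00 ≈ 6 → CaCl2·6H2O

CaCl2·6H2O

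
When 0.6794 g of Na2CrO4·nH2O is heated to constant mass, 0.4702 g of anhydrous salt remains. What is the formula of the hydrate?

Na2CrO4·4H2O

Mass of water lost = 0.6794 − 0.4702 = 0.2092 g → 0.2092 / 18.02 = 0.01161 mol H2O
Molar mass of Na2CrO4 = 161.98 g/mol → mol Na2CrO4 = 0.4702 / 161.98 = 0.002903
n = 0.01161 / 0.002903 = 4.00 ≈ 4 → Na2CrO4·4H2O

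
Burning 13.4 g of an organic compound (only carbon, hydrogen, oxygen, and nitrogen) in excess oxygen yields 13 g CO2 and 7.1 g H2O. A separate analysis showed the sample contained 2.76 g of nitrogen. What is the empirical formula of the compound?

C3H8N2O4

mol C = 13 / 44.01 = 0.2954; mass C = 0.2954 × 12.01 = 3.548 g
mol H = 2 × (7.1 / 18.02) = 0.7880; mass H = 0.7880 × 1.008 = 0.7943 g
mol N = 2.76 / 14.01 = 0.1970
mass O = 13.4 − (7.102) = 6.298 g → mol O = 0.3936
Ratios (÷ 0.197): C 1.499, H 4.000, N 1.000, O 1.998
Multiply by 2: C 3.00, H 8.00, N 2.00, O 4.00 → C3H8N2O4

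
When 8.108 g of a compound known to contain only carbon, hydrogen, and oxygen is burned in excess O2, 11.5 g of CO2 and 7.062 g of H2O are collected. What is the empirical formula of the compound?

CH3O

mol C = 11.5 / 44.01 = 0.2613; mass C = 0.2613 × 12.01 = 3.138 g
mol H = 2 × (7.062 / 18.02) = 0.7838; mass H = 0.7838 × 1.008 = 0.7901 g
mass O = 8.108 − (3.928) = 4.180 g → mol O = 0.2612
Smallest is O at 0.2612 mol; normalising gives C 1.000, H 3.000, O 1.000
≈ 1:3:1 → CH3O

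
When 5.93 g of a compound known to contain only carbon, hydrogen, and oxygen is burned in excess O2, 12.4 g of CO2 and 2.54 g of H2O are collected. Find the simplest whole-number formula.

mol C = 12.4 / 44.01 = 0.2818; mass C = 0.2818 × 12.01 = 3.384 g
mol H = 2 × (2.54 / 18.02) = 0.2819; mass H = 0.2819 × 1.008 = 0.2842 g
mass O = 5.93 − (3.668) = 2.262 g → mol O = 0.1414
Ratios (÷ 0.1414): C 1.993, H 1.994, O 1.000
Ratio ≈ 2:2:1, so the empirical formula is C2H2O

C2H2O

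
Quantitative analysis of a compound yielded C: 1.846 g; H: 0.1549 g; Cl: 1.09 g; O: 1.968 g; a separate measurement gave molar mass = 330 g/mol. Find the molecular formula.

C10H10Cl2O8

C: 1.846 g ÷ 12.01 g/mol = 0.1537 mol
H: 0.1549 g ÷ 1.008 g/mol = 0.1537 mol
Cl: 1.09 g ÷ 35.45 g/mol = 0.03075 mol
O: 1.968 g ÷ 16.00 g/mol = 0.123 mol
Divide by the smallest (0.03075 mol Cl): C 4.999, H 4.998, Cl 1.000, O 4.000
Ratio ≈ 5:5:1:4, so the empirical formula is C5H5ClO4
Empirical-formula mass = 164.54 g/mol
n = 330 / 164.54 = 2.01 ≈ 2
Molecular formula = (C5H5ClO4)×2 = C10H10Cl2O8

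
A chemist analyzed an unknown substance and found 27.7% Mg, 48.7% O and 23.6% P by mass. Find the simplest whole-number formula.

Assume 100 g: 27.7 g Mg, 48.7 g O, 23.6 g P.
n(Mg) = 27.7/24.31 = 1.139, n(O) = 48.7/16.00 = 3.044, n(P) = 23.6/30.97 = 0.762
Ratios (÷ 0.762): Mg 1.495, O 3.994, P 1.000
Scaling by 2: Mg 2.99, O 7.99, P 2.00 → Mg3O8P2

Mg3O8P2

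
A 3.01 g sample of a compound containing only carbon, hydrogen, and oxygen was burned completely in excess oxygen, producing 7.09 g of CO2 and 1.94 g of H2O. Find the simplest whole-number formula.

C3H4O

mol C = 7.09 / 44.01 = 0.1611; mass C = 0.1611 × 12.01 = 1.935 g
mol H = 2 × (1.94 / 18.02) = 0.2153; mass H = 0.2153 × 1.008 = 0.2170 g
mass O = 3.01 − (2.152) = 0.8582 g → mol O = 0.05363
Divide by the smallest (0.05363 mol O): C 3.004, H 4.015, O 1.000
≈ 3:4:1 → C3H4O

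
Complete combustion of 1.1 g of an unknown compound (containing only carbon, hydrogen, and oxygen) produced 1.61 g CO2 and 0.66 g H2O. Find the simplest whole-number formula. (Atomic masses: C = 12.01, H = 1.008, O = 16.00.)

CH2O

mol C = 1.61 / 44.01 = 0.03658; mass C = 0.03658 × 12.01 = 0.4394 g
mol H = 2 × (0.66 / 18.02) = 0.07325; mass H = 0.07325 × 1.008 = 0.07384 g
mass O = 1.1 − (0.5132) = 0.5868 g → mol O = 0.03668
Ratios (÷ 0.03658): C 1.000, H 2.002, O 1.003
Ratio ≈ 1:2:1, so the empirical formula is CH2O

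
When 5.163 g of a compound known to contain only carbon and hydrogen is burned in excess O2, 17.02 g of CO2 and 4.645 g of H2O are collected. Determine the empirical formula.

C3H4

mol C = 17.02 / 44.01 = 0.3867; mass C = 0.3867 × 12.01 = 4.645 g
mol H = 2 × (4.645 / 18.02) = 0.5155; mass H = 0.5155 × 1.008 = 0.5197 g
Divide by the smallest (0.3867 mol C): C 1.000, H 1.333
Multiply by 3: C 3.00, H 4.00 → C3H4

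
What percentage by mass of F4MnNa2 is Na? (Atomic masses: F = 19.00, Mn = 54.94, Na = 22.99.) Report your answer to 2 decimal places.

Molar mass = 4(19.00) + 1(54.94) + 2(22.99) = 176.920 g/mol
Mass of Na per mole = 2 × 22.99 = 45.980 g
% Na = 45.980 / 176.920 × 100 = 25.99%

25.99%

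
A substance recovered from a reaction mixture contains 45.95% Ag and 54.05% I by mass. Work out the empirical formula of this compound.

Assume 100 g: 45.95 g Ag, 54.05 g I.
n(Ag) = 45.95/107.87 = 0.426, n(I) = 54.05/126.90 = 0.4259
Divide by the smallest (0.4259 mol I): Ag 1.000, I 1.000
≈ 1:1 → AgI

AgI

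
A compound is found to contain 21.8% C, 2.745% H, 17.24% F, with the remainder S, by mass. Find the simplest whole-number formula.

C2H3FS2

Assume 100 g: 21.8 g C, 2.745 g H, 17.24 g F, 58.215 g S.
C: 21.8 g ÷ 12.01 g/mol = 1.815 mol
H: 2.745 g ÷ 1.008 g/mol = 2.723 mol
F: 17.24 g ÷ 19.00 g/mol = 0.9074 mol
S: 58.215 g ÷ 32.07 g/mol = 1.815 mol
Ratios (÷ 0.9074): C 2.000, H 3.001, F 1.000, S 2.001
→ C2H3FS2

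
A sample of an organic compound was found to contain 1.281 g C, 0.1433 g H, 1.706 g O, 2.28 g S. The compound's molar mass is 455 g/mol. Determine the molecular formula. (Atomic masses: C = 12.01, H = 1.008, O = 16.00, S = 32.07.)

Moles — C: 1.281 / 12.01 = 0.1067 mol; H: 0.1433 / 1.008 = 0.1422 mol; O: 1.706 / 16.00 = 0.1066 mol; S: 2.28 / 32.07 = 0.07109 mol
Ratios (÷ 0.07109): C 1.500, H 2.000, O 1.500, S 1.000
Multiply by 2: C 3.00, H 4.00, O 3.00, S 2.00 → C3H4O3S2
Empirical-formula mass = 152.20 g/mol
n = 455 / 152.20 = 2.99 ≈ 3
Molecular formula = (C3H4O3S2)×3 = C9H12O9S6

C9H12O9S6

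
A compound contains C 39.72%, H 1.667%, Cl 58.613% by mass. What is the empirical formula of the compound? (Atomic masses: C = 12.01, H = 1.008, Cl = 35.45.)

C2HCl

Assume 100 g: 39.72 g C, 1.667 g H, 58.613 g Cl.
Moles — C: 39.72 / 12.01 = 3.307 mol; H: 1.667 / 1.008 = 1.654 mol; Cl: 58.613 / 35.45 = 1.653 mol
Smallest is Cl at 1.653 mol; normalising gives C 2.000, H 1.000, Cl 1.000
→ C2HCl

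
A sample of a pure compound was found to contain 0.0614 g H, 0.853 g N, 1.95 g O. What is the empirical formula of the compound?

Moles — H: 0.0614 / 1.008 = 0.06091 mol; N: 0.853 / 14.01 = 0.06089 mol; O: 1.95 / 16.00 = 0.1219 mol
Ratios (÷ 0.06089): H 1.000, N 1.000, O 2.002
→ HNO2

HNO2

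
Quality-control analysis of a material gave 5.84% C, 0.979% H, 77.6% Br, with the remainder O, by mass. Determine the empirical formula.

Assume 100 g: 5.84 g C, 0.979 g H, 77.6 g Br, 15.58 g O.
n(C) = 5.84/12.01 = 0.4863, n(H) = 0.979/1.008 = 0.9712, n(Br) = 77.6/79.90 = 0.9712, n(O) = 15.58/16.00 = 0.9738
Smallest is C at 0.4863 mol; normalising gives C 1.000, H 1.997, Br 1.997, O 2.003
≈ 1:2:2:2 → CH2Br2O2

CH2Br2O2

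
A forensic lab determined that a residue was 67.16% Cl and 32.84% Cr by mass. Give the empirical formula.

Cl3Cr

Assume 100 g: 67.16 g Cl, 32.84 g Cr.
Moles — Cl: 67.16 / 35.45 = 1.894 mol; Cr: 32.84 / 52.00 = 0.6315 mol
Ratios (÷ 0.6315): Cl 3.000, Cr 1.000
Ratio ≈ 3:1, so the empirical formula is Cl3Cr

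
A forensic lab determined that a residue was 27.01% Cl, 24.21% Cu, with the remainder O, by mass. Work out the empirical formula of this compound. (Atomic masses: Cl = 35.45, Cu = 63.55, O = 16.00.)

Cl2CuO8

Assume 100 g: 27.01 g Cl, 24.21 g Cu, 48.78 g O.
Moles — Cl: 27.01 / 35.45 = 0.7619 mol; Cu: 24.21 / 63.55 = 0.381 mol; O: 48.78 / 16.00 = 3.049 mol
Smallest is Cu at 0.381 mol; normalising gives Cl 2.000, Cu 1.000, O 8.003
Ratio ≈ 2:1:8, so the empirical formula is Cl2CuO8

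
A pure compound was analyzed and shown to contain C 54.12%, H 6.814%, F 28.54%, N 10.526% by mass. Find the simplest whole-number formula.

Assume 100 g: 54.12 g C, 6.814 g H, 28.54 g F, 10.526 g N.
n(C) = 54.12/12.01 = 4.506, n(H) = 6.814/1.008 = 6.76, n(F) = 28.54/19.00 = 1.502, n(N) = 10.526/14.01 = 0.7513
Smallest is N at 0.7513 mol; normalising gives C 5.998, H 8.997, F 1.999, N 1.000
→ C6H9F2N

C6H9F2N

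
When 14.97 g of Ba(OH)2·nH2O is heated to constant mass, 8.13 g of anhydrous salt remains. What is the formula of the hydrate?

Ba(OH)2·8H2O

Mass of water lost = 14.97 − 8.13 = 6.84 g → 6.84 / 18.02 = 0.3796 mol H2O
Molar mass of Ba(OH)2 = 171.35 g/mol → mol Ba(OH)2 = 8.13 / 171.35 = 0.04745
n = 0.3796 / 0.04745 = 8.00 ≈ 8 → Ba(OH)2·8H2O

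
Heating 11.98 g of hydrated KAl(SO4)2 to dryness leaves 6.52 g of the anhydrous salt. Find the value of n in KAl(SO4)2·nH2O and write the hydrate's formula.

KAl(SO4)2·12H2O

Mass of water lost = 11.98 − 6.52 = 5.46 g → 5.46 / 18.02 = 0.303 mol H2O
Molar mass of KAl(SO4)2 = 258.22 g/mol → mol KAl(SO4)2 = 6.52 / 258.22 = 0.02525
n = 0.303 / 0.02525 = 12.00 ≈ 12 → KAl(SO4)2·12H2O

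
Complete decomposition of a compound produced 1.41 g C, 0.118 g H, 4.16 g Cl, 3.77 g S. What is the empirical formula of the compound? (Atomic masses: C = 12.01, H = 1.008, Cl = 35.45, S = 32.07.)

Moles — C: 1.41 / 12.01 = 0.1174 mol; H: 0.118 / 1.008 = 0.1171 mol; Cl: 4.16 / 35.45 = 0.1173 mol; S: 3.77 / 32.07 = 0.1176 mol
Smallest is H at 0.1171 mol; normalising gives C 1.003, H 1.000, Cl 1.002, S 1.004
Ratio ≈ 1:1:1:1, so the empirical formula is CHClS

CHClS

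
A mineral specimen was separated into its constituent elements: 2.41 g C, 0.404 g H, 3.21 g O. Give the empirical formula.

CH2O

Moles — C: 2.41 / 12.01 = 0.2007 mol; H: 0.404 / 1.008 = 0.4008 mol; O: 3.21 / 16.00 = 0.2006 mol
Smallest is O at 0.2006 mol; normalising gives C 1.000, H 1.998, O 1.000
Ratio ≈ 1:2:1, so the empirical formula is CH2O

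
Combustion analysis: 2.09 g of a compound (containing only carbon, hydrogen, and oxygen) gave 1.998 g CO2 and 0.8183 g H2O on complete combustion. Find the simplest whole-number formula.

CH2O2

mol C = 1.998 / 44.01 = 0.04540; mass C = 0.04540 × 12.01 = 0.5452 g
mol H = 2 × (0.8183 / 18.02) = 0.09082; mass H = 0.09082 × 1.008 = 0.09155 g
mass O = 2.09 − (0.6368) = 1.453 g → mol O = 0.09083
Smallest is C at 0.0454 mol; normalising gives C 1.000, H 2.001, O 2.001
→ CH2O2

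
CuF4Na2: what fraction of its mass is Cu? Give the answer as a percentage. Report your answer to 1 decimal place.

Molar mass = 1(63.55) + 4(19.00) + 2(22.99) = 185.530 g/mol
Mass of Cu per mole = 1 × 63.55 = 63.550 g
% Cu = 63.550 / 185.530 × 100 = 34.3%

34.3%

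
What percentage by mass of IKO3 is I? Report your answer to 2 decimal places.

59.30%

Molar mass = 1(126.90) + 1(39.10) + 3(16.00) = 214.000 g/mol
Mass of I per mole = 1 × 126.90 = 126.900 g
% I = 126.900 / 214.000 × 100 = 59.30%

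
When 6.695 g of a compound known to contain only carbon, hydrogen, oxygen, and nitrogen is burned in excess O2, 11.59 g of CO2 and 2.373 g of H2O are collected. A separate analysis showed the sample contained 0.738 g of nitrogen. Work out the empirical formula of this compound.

mol C = 11.59 / 44.01 = 0.2633; mass C = 0.2633 × 12.01 = 3.163 g
mol H = 2 × (2.373 / 18.02) = 0.2634; mass H = 0.2634 × 1.008 = 0.2655 g
mol N = 0.738 / 14.01 = 0.05268
mass O = 6.695 − (4.166) = 2.529 g → mol O = 0.1580
Smallest is N at 0.05268 mol; normalising gives C 4.999, H 5.000, N 1.000, O 3.000
Ratio ≈ 5:5:1:3, so the empirical formula is C5H5NO3

C5H5NO3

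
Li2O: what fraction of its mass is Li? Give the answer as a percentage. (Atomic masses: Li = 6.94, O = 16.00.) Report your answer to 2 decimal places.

Molar mass = 2(6.94) + 1(16.00) = 29.880 g/mol
Mass of Li per mole = 2 × 6.94 = 13.880 g
% Li = 13.880 / 29.880 × 100 = 46.45%

46.45%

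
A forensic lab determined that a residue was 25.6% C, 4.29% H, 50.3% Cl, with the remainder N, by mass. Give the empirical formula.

Assume 100 g: 25.6 g C, 4.29 g H, 50.3 g Cl, 19.81 g N.
n(C) = 25.6/12.01 = 2.132, n(H) = 4.29/1.008 = 4.256, n(Cl) = 50.3/35.45 = 1.419, n(N) = 19.81/14.01 = 1.414
Smallest is N at 1.414 mol; normalising gives C 1.507, H 3.010, Cl 1.003, N 1.000
×2: C 3.01, H 6.02, Cl 2.01, N 2.00 → C3H6Cl2N2

C3H6Cl2N2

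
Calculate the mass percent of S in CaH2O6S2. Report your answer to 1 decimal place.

31.7%

Molar mass = 1(40.08) + 2(1.008) + 6(16.00) + 2(32.07) = 202.236 g/mol
Mass of S per mole = 2 × 32.07 = 64.140 g
% S = 64.140 / 202.236 × 100 = 31.7%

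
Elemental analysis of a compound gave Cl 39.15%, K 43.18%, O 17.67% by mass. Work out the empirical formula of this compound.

Assume 100 g: 39.15 g Cl, 43.18 g K, 17.67 g O.
Moles — Cl: 39.15 / 35.45 = 1.104 mol; K: 43.18 / 39.10 = 1.104 mol; O: 17.67 / 16.00 = 1.104 mol
Ratios (÷ 1.104): Cl 1.000, K 1.000, O 1.000
≈ 1:1:1 → ClKO

ClKO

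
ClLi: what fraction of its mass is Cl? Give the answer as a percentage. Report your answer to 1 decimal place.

Molar mass = 1(35.45) + 1(6.94) = 42.390 g/mol
Mass of Cl per mole = 1 × 35.45 = 35.450 g
% Cl = 35.450 / 42.390 × 100 = 83.6%

83.6%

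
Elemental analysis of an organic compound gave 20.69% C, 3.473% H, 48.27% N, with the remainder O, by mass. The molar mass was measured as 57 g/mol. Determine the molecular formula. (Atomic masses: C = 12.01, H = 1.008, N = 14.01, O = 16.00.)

Assume 100 g: 20.69 g C, 3.473 g H, 48.27 g N, 27.567 g O.
n(C) = 20.69/12.01 = 1.723, n(H) = 3.473/1.008 = 3.445, n(N) = 48.27/14.01 = 3.445, n(O) = 27.567/16.00 = 1.723
Divide by the smallest (1.723 mol C): C 1.000, H 2.000, N 2.000, O 1.000
Ratio ≈ 1:2:2:1, so the empirical formula is CH2N2O
Empirical-formula mass = 58.05 g/mol
n = 57 / 58.05 = 0.98 ≈ 1
Molecular formula = empirical formula = CH2N2O

CH2N2O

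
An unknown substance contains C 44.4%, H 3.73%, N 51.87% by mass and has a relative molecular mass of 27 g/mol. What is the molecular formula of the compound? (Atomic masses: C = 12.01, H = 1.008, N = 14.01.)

Assume 100 g: 44.4 g C, 3.73 g H, 51.87 g N.
C: 44.4 g ÷ 12.01 g/mol = 3.697 mol
H: 3.73 g ÷ 1.008 g/mol = 3.7 mol
N: 51.87 g ÷ 14.01 g/mol = 3.702 mol
Divide by the smallest (3.697 mol C): C 1.000, H 1.001, N 1.001
Ratio ≈ 1:1:1, so the empirical formula is CHN
Empirical-formula mass = 27.03 g/mol
n = 27 / 27.03 = 1.00 ≈ 1
Molecular formula = empirical formula = CHN

CHN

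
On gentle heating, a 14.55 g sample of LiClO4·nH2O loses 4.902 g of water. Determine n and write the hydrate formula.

Mass of anhydrous LiClO4 = 14.55 − 4.902 = 9.648 g
mol H2O = 4.902 / 18.02 = 0.272
Molar mass of LiClO4 = 106.39 g/mol → mol LiClO4 = 9.648 / 106.39 = 0.09069
n = 0.272 / 0.09069 = 3.00 ≈ 3 → LiClO4·3H2O

LiClO4·3H2O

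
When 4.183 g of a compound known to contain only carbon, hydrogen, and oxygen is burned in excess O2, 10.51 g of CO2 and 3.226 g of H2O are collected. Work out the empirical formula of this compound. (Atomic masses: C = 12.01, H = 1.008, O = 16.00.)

mol C = 10.51 / 44.01 = 0.2388; mass C = 0.2388 × 12.01 = 2.868 g
mol H = 2 × (3.226 / 18.02) = 0.3580; mass H = 0.3580 × 1.008 = 0.3609 g
mass O = 4.183 − (3.229) = 0.9540 g → mol O = 0.05962
Smallest is O at 0.05962 mol; normalising gives C 4.005, H 6.005, O 1.000
Ratio ≈ 4:6:1, so the empirical formula is C4H6O

C4H6O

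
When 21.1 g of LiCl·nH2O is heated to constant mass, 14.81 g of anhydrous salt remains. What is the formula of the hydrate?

Mass of water lost = 21.1 − 14.81 = 6.29 g → 6.29 / 18.02 = 0.3491 mol H2O
Molar mass of LiCl = 42.39 g/mol → mol LiCl = 14.81 / 42.39 = 0.3494
n = 0.3491 / 0.3494 = 1.00 ≈ 1 → LiCl·H2O

LiCl·H2O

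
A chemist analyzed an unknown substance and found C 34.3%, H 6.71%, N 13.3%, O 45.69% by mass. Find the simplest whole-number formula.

Assume 100 g: 34.3 g C, 6.71 g H, 13.3 g N, 45.69 g O.
Moles — C: 34.3 / 12.01 = 2.856 mol; H: 6.71 / 1.008 = 6.657 mol; N: 13.3 / 14.01 = 0.9493 mol; O: 45.69 / 16.00 = 2.856 mol
Smallest is N at 0.9493 mol; normalising gives C 3.008, H 7.012, N 1.000, O 3.008
→ C3H7NO3

C3H7NO3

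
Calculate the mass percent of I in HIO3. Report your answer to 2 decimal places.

72.14%

Molar mass = 1(1.008) + 1(126.90) + 3(16.00) = 175.908 g/mol
Mass of I per mole = 1 × 126.90 = 126.900 g
% I = 126.900 / 175.908 × 100 = 72.14%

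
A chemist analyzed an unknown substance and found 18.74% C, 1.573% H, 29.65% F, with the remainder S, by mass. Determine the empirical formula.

CHFS

Assume 100 g: 18.74 g C, 1.573 g H, 29.65 g F, 50.037 g S.
C: 18.74 g ÷ 12.01 g/mol = 1.56 mol
H: 1.573 g ÷ 1.008 g/mol = 1.561 mol
F: 29.65 g ÷ 19.00 g/mol = 1.561 mol
S: 50.037 g ÷ 32.07 g/mol = 1.56 mol
Ratios (÷ 1.56): C 1.000, H 1.000, F 1.000, S 1.000
Ratio ≈ 1:1:1:1, so the empirical formula is CHFS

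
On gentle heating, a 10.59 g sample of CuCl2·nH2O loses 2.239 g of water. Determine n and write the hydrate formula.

CuCl2·2H2O

Mass of anhydrous CuCl2 = 10.59 − 2.239 = 8.351 g
mol H2O = 2.239 / 18.02 = 0.1243
Molar mass of CuCl2 = 134.45 g/mol → mol CuCl2 = 8.351 / 134.45 = 0.06211
n = 0.1243 / 0.06211 = 2.00 ≈ 2 → CuCl2·2H2O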